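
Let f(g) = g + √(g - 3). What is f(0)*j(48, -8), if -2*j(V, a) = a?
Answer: 4*I*√3 ≈ 6.9282*I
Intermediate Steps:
j(V, a) = -a/2
f(g) = g + √(-3 + g)
f(0)*j(48, -8) = (0 + √(-3 + 0))*(-½*(-8)) = (0 + √(-3))*4 = (0 + I*√3)*4 = (I*√3)*4 = 4*I*√3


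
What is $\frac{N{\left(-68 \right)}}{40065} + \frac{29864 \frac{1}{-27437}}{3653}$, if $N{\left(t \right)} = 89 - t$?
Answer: $\frac{14539194517}{4015609218465} \approx 0.0036207$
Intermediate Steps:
$\frac{N{\left(-68 \right)}}{40065} + \frac{29864 \frac{1}{-27437}}{3653} = \frac{89 - -68}{40065} + \frac{29864 \frac{1}{-27437}}{3653} = \left(89 + 68\right) \frac{1}{40065} + 29864 \left(- \frac{1}{27437}\right) \frac{1}{3653} = 157 \cdot \frac{1}{40065} - \frac{29864}{100227361} = \frac{157}{40065} - \frac{29864}{100227361} = \frac{14539194517}{4015609218465}$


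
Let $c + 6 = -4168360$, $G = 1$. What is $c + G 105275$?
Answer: $-4063091$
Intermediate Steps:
$c = -4168366$ ($c = -6 - 4168360 = -4168366$)
$c + G 105275 = -4168366 + 1 \cdot 105275 = -4168366 + 105275 = -4063091$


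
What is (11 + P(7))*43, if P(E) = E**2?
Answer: 2580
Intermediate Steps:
(11 + P(7))*43 = (11 + 7**2)*43 = (11 + 49)*43 = 60*43 = 2580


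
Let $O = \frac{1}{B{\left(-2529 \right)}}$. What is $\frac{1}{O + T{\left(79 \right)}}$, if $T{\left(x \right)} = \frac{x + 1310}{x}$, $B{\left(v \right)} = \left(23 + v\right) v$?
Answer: $\frac{500676246}{8803029265} \approx 0.056875$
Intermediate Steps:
$B{\left(v \right)} = v \left(23 + v\right)$
$T{\left(x \right)} = \frac{1310 + x}{x}$
$O = \frac{1}{6337674}$ ($O = \frac{1}{\left(-2529\right) \left(23 - 2529\right)} = \frac{1}{\left(-2529\right) \left(-2506\right)} = \frac{1}{6337674} \approx 1.5779 \cdot 10^{-7}$)
$\frac{1}{O + T{\left(79 \right)}} = \frac{1}{\frac{1}{6337674} + \frac{1310 + 79}{79}} = \frac{1}{\frac{1}{6337674} + \frac{1}{79} \cdot 1389} = \frac{1}{\frac{1}{6337674} + \frac{1389}{79}} = \frac{1}{\frac{8803029265}{500676246}} = \frac{500676246}{8803029265}$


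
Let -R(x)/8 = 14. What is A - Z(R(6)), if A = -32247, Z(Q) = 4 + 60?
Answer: -32311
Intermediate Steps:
R(x) = -112 (R(x) = -8*14 = -112)
Z(Q) = 64
A - Z(R(6)) = -32247 - 1*64 = -32247 - 64 = -32311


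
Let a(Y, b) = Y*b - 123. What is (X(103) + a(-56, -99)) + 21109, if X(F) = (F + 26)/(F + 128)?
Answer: 2042853/77 ≈ 26531.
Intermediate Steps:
a(Y, b) = -123 + Y*b
X(F) = (26 + F)/(128 + F)
(X(103) + a(-56, -99)) + 21109 = ((26 + 103)/(128 + 103) + (-123 - 56*(-99))) + 21109 = (129/231 + (-123 + 5544)) + 21109 = ((1/231)*129 + 5421) + 21109 = (43/77 + 5421) + 21109 = 417460/77 + 21109 = 2042853/77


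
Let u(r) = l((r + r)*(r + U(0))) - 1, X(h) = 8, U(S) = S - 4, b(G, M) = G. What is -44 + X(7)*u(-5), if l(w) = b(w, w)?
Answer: 668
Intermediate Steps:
U(S) = -4 + S
l(w) = w
u(r) = -1 + 2*r*(-4 + r) (u(r) = (r + r)*(r + (-4 + 0)) - 1 = (2*r)*(r - 4) - 1 = (2*r)*(-4 + r) - 1 = 2*r*(-4 + r) - 1 = -1 + 2*r*(-4 + r))
-44 + X(7)*u(-5) = -44 + 8*(-1 + 2*(-5)*(-4 - 5)) = -44 + 8*(-1 + 2*(-5)*(-9)) = -44 + 8*(-1 + 90) = -44 + 8*89 = -44 + 712 = 668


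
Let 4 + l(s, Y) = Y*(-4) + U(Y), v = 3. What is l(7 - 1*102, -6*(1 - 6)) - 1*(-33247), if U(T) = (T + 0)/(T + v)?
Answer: 364363/11 ≈ 33124.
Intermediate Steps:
U(T) = T/(3 + T) (U(T) = (T + 0)/(T + 3) = T/(3 + T))
l(s, Y) = -4 - 4*Y + Y/(3 + Y) (l(s, Y) = -4 + (Y*(-4) + Y/(3 + Y)) = -4 + (-4*Y + Y/(3 + Y)) = -4 - 4*Y + Y/(3 + Y))
l(7 - 1*102, -6*(1 - 6)) - 1*(-33247) = (-6*(1 - 6) - 4*(1 - 6*(1 - 6))*(3 - 6*(1 - 6)))/(3 - 6*(1 - 6)) - 1*(-33247) = (-6*(-5) - 4*(1 - 6*(-5))*(3 - 6*(-5)))/(3 - 6*(-5)) + 33247 = (30 - 4*(1 + 30)*(3 + 30))/(3 + 30) + 33247 = (30 - 4*31*33)/33 + 33247 = (30 - 4092)/33 + 33247 = (1/33)*(-4062) + 33247 = -1354/11 + 33247 = 364363/11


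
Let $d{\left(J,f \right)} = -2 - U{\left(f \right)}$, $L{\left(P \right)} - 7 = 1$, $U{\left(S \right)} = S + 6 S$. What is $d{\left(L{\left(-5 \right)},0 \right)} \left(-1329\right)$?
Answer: $2658$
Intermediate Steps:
$U{\left(S \right)} = 7 S$
$L{\left(P \right)} = 8$ ($L{\left(P \right)} = 7 + 1 = 8$)
$d{\left(J,f \right)} = -2 - 7 f$
$d{\left(L{\left(-5 \right)},0 \right)} \left(-1329\right) = \left(-2 - 0\right) \left(-1329\right) = \left(-2 + 0\right) \left(-1329\right) = \left(-2\right) \left(-1329\right) = 2658$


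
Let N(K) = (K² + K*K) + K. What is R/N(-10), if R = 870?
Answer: 87/19 ≈ 4.5789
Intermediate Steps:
N(K) = K + 2*K² (N(K) = (K² + K²) + K = 2*K² + K = K + 2*K²)
R/N(-10) = 870/((-10*(1 + 2*(-10)))) = 870/((-10*(1 - 20))) = 870/((-10*(-19))) = 870/190 = 870*(1/190) = 87/19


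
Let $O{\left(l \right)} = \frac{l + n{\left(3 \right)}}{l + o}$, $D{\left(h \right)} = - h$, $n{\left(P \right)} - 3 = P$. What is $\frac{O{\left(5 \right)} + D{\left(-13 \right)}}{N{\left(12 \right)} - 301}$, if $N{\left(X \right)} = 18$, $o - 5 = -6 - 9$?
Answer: $- \frac{54}{1415} \approx -0.038163$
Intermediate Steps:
$o = -10$ ($o = 5 - 15 = -10$)
$n{\left(P \right)} = 3 + P$
$O{\left(l \right)} = \frac{6 + l}{-10 + l}$ ($O{\left(l \right)} = \frac{l + \left(3 + 3\right)}{l - 10} = \frac{l + 6}{-10 + l} = \frac{6 + l}{-10 + l}$)
$\frac{O{\left(5 \right)} + D{\left(-13 \right)}}{N{\left(12 \right)} - 301} = \frac{\frac{6 + 5}{-10 + 5} - -13}{18 - 301} = \frac{\frac{1}{-5} \cdot 11 + 13}{-283} = \left(\left(- \frac{1}{5}\right) 11 + 13\right) \left(- \frac{1}{283}\right) = \left(- \frac{11}{5} + 13\right) \left(- \frac{1}{283}\right) = \frac{54}{5} \left(- \frac{1}{283}\right) = - \frac{54}{1415}$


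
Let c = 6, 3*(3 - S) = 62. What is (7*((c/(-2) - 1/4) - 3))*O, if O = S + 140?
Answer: -64225/12 ≈ -5352.1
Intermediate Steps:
S = -53/3 (S = 3 - ⅓*62 = 3 - 62/3 = -53/3 ≈ -17.667)
O = 367/3 (O = -53/3 + 140 = 367/3 ≈ 122.33)
(7*((c/(-2) - 1/4) - 3))*O = (7*((6/(-2) - 1/4) - 3))*(367/3) = (7*((6*(-½) - 1*¼) - 3))*(367/3) = (7*((-3 - ¼) - 3))*(367/3) = (7*(-13/4 - 3))*(367/3) = (7*(-25/4))*(367/3) = -175/4*367/3 = -64225/12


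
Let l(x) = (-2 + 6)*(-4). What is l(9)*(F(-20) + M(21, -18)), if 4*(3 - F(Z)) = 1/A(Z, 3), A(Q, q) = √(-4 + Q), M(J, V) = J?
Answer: -384 - I*√6/3 ≈ -384.0 - 0.8165*I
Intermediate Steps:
l(x) = -16 (l(x) = 4*(-4) = -16)
F(Z) = 3 - 1/(4*√(-4 + Z))
l(9)*(F(-20) + M(21, -18)) = -16*((3 - 1/(4*√(-4 - 20))) + 21) = -16*((3 - (-1)*I*√6/48) + 21) = -16*((3 + I*√6/48) + 21) = -16*(24 + I*√6/48) = -384 - I*√6/3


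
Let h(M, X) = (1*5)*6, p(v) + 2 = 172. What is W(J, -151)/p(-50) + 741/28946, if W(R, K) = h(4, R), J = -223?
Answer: 99435/492082 ≈ 0.20207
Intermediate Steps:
p(v) = 170 (p(v) = -2 + 172 = 170)
h(M, X) = 30 (h(M, X) = 5*6 = 30)
W(R, K) = 30
W(J, -151)/p(-50) + 741/28946 = 30/170 + 741/28946 = 30*(1/170) + 741*(1/28946) = 3/17 + 741/28946 = 99435/492082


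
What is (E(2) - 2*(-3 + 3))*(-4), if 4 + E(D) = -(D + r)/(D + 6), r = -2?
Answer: 16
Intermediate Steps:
E(D) = -4 - (-2 + D)/(6 + D) (E(D) = -4 - (D - 2)/(D + 6) = -4 - (-2 + D)/(6 + D))
(E(2) - 2*(-3 + 3))*(-4) = ((-22 - 5*2)/(6 + 2) - 2*(-3 + 3))*(-4) = ((-22 - 10)/8 - 2*0)*(-4) = ((⅛)*(-32) + 0)*(-4) = (-4 + 0)*(-4) = -4*(-4) = 16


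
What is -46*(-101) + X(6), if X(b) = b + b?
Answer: 4658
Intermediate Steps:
X(b) = 2*b
-46*(-101) + X(6) = -46*(-101) + 2*6 = 4646 + 12 = 4658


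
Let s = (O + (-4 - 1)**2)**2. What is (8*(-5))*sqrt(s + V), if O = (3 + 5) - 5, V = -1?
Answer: -120*sqrt(87) ≈ -1119.3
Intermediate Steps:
O = 3 (O = 8 - 5 = 3)
s = 784 (s = (3 + (-4 - 1)**2)**2 = (3 + (-5)**2)**2 = (3 + 25)**2 = 28**2 = 784)
(8*(-5))*sqrt(s + V) = (8*(-5))*sqrt(784 - 1) = -120*sqrt(87)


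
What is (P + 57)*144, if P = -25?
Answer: 4608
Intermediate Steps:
(P + 57)*144 = (-25 + 57)*144 = 32*144 = 4608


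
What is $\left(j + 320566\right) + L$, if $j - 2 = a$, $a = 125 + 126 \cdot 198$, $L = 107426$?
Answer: $453067$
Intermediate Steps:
$a = 25073$ ($a = 125 + 24948 = 25073$)
$j = 25075$ ($j = 2 + 25073 = 25075$)
$\left(j + 320566\right) + L = \left(25075 + 320566\right) + 107426 = 345641 + 107426 = 453067$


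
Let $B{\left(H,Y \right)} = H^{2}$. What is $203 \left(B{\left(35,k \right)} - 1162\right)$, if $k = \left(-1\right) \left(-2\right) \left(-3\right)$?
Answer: $12789$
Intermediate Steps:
$k = -6$ ($k = 2 \left(-3\right) = -6$)
$203 \left(B{\left(35,k \right)} - 1162\right) = 203 \left(35^{2} - 1162\right) = 203 \left(1225 - 1162\right) = 203 \cdot 63 = 12789$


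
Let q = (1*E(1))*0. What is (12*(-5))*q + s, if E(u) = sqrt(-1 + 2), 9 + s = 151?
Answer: 142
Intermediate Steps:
s = 142 (s = -9 + 151 = 142)
E(u) = 1 (E(u) = sqrt(1) = 1)
q = 0 (q = (1*1)*0 = 1*0 = 0)
(12*(-5))*q + s = (12*(-5))*0 + 142 = -60*0 + 142 = 0 + 142 = 142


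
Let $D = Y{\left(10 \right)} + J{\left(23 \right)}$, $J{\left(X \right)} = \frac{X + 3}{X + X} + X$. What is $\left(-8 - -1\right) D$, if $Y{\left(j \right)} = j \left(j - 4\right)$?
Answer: $- \frac{13454}{23} \approx -584.96$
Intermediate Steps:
$Y{\left(j \right)} = j \left(-4 + j\right)$
$J{\left(X \right)} = X + \frac{3 + X}{2 X}$ ($J{\left(X \right)} = \frac{3 + X}{2 X} + X = X + \frac{3 + X}{2 X}$)
$D = \frac{1922}{23}$ ($D = 10 \left(-4 + 10\right) + \left(\frac{1}{2} + 23 + \frac{3}{2 \cdot 23}\right) = 10 \cdot 6 + \left(\frac{1}{2} + 23 + \frac{3}{2} \cdot \frac{1}{23}\right) = 60 + \left(\frac{1}{2} + 23 + \frac{3}{46}\right) = 60 + \frac{542}{23} = \frac{1922}{23} \approx 83.565$)
$\left(-8 - -1\right) D = \left(-8 - -1\right) \frac{1922}{23} = \left(-8 + 1\right) \frac{1922}{23} = \left(-7\right) \frac{1922}{23} = - \frac{13454}{23}$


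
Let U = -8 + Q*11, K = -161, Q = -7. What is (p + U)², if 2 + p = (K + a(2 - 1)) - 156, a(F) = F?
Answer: 162409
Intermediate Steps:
U = -85 (U = -8 - 7*11 = -8 - 77 = -85)
p = -318 (p = -2 + ((-161 + (2 - 1)) - 156) = -2 + ((-161 + 1) - 156) = -2 + (-160 - 156) = -2 - 316 = -318)
(p + U)² = (-318 - 85)² = (-403)² = 162409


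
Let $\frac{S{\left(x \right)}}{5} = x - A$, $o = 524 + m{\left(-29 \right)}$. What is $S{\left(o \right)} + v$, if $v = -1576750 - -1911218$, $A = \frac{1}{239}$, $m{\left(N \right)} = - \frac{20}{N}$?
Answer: $\frac{2336380683}{6931} \approx 3.3709 \cdot 10^{5}$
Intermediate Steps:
$A = \frac{1}{239} \approx 0.0041841$
$v = 334468$ ($v = -1576750 + 1911218 = 334468$)
$o = \frac{15216}{29}$ ($o = 524 - \frac{20}{-29} = 524 - - \frac{20}{29} = 524 + \frac{20}{29} = \frac{15216}{29} \approx 524.69$)
$S{\left(x \right)} = - \frac{5}{239} + 5 x$ ($S{\left(x \right)} = 5 \left(x - \frac{1}{239}\right) = 5 \left(- \frac{1}{239} + x\right) = - \frac{5}{239} + 5 x$)
$S{\left(o \right)} + v = \left(- \frac{5}{239} + 5 \cdot \frac{15216}{29}\right) + 334468 = \left(- \frac{5}{239} + \frac{76080}{29}\right) + 334468 = \frac{18182975}{6931} + 334468 = \frac{2336380683}{6931}$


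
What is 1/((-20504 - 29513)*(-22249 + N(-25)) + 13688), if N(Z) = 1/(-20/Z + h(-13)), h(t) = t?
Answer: 61/67883607266 ≈ 8.9860e-10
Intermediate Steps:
N(Z) = 1/(-13 - 20/Z) (N(Z) = 1/(-20/Z - 13) = 1/(-13 - 20/Z))
1/((-20504 - 29513)*(-22249 + N(-25)) + 13688) = 1/((-20504 - 29513)*(-22249 - 25/(-20 - 13*(-25))) + 13688) = 1/(-50017*(-22249 - 25/(-20 + 325)) + 13688) = 1/(-50017*(-22249 - 25/305) + 13688) = 1/(-50017*(-22249 - 25*1/305) + 13688) = 1/(-50017*(-22249 - 5/61) + 13688) = 1/(-50017*(-1357194/61) + 13688) = 1/(67882772298/61 + 13688) = 1/(67883607266/61) = 61/67883607266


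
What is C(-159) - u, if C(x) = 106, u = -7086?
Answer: 7192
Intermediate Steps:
C(-159) - u = 106 - 1*(-7086) = 106 + 7086 = 7192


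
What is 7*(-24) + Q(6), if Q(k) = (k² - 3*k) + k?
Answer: -144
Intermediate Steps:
Q(k) = k² - 2*k
7*(-24) + Q(6) = 7*(-24) + 6*(-2 + 6) = -168 + 6*4 = -168 + 24 = -144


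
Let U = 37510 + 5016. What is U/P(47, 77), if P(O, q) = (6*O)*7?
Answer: 21263/987 ≈ 21.543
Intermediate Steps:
P(O, q) = 42*O
U = 42526
U/P(47, 77) = 42526/((42*47)) = 42526/1974 = 42526*(1/1974) = 21263/987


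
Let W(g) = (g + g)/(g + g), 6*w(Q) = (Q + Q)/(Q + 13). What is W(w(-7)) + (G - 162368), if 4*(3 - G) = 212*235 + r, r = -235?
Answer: -699041/4 ≈ -1.7476e+5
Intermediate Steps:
w(Q) = Q/(3*(13 + Q)) (w(Q) = ((Q + Q)/(Q + 13))/6 = ((2*Q)/(13 + Q))/6 = (2*Q/(13 + Q))/6 = Q/(3*(13 + Q)))
W(g) = 1 (W(g) = (2*g)/((2*g)) = (2*g)*(1/(2*g)) = 1)
G = -49573/4 (G = 3 - (212*235 - 235)/4 = 3 - (49820 - 235)/4 = 3 - 1/4*49585 = 3 - 49585/4 = -49573/4 ≈ -12393.)
W(w(-7)) + (G - 162368) = 1 + (-49573/4 - 162368) = 1 - 699045/4 = -699041/4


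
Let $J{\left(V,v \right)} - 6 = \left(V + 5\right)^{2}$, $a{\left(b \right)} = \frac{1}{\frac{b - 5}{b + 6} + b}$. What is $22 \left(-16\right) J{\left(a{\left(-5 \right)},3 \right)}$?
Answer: $- \frac{2402752}{225} \approx -10679.0$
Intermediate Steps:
$a{\left(b \right)} = \frac{1}{b + \frac{-5 + b}{6 + b}}$ ($a{\left(b \right)} = \frac{1}{\frac{-5 + b}{6 + b} + b} = \frac{1}{b + \frac{-5 + b}{6 + b}}$)
$J{\left(V,v \right)} = 6 + \left(5 + V\right)^{2}$ ($J{\left(V,v \right)} = 6 + \left(V + 5\right)^{2} = 6 + \left(5 + V\right)^{2}$)
$22 \left(-16\right) J{\left(a{\left(-5 \right)},3 \right)} = 22 \left(-16\right) \left(6 + \left(5 + \frac{6 - 5}{-5 + \left(-5\right)^{2} + 7 \left(-5\right)}\right)^{2}\right) = - 352 \left(6 + \left(5 + \frac{1}{-5 + 25 - 35} \cdot 1\right)^{2}\right) = - 352 \left(6 + \left(5 + \frac{1}{-15} \cdot 1\right)^{2}\right) = - 352 \left(6 + \left(5 - \frac{1}{15}\right)^{2}\right) = - 352 \left(6 + \left(\frac{74}{15}\right)^{2}\right) = - 352 \left(6 + \frac{5476}{225}\right) = \left(-352\right) \frac{6826}{225} = - \frac{2402752}{225}$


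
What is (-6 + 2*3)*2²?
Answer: 0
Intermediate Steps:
(-6 + 2*3)*2² = (-6 + 6)*4 = 0*4 = 0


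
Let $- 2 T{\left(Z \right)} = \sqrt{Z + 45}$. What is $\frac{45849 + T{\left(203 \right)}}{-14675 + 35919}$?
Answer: $\frac{45849}{21244} - \frac{\sqrt{62}}{21244} \approx 2.1578$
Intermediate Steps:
$T{\left(Z \right)} = - \frac{\sqrt{45 + Z}}{2}$ ($T{\left(Z \right)} = - \frac{\sqrt{Z + 45}}{2} = - \frac{\sqrt{45 + Z}}{2}$)
$\frac{45849 + T{\left(203 \right)}}{-14675 + 35919} = \frac{45849 - \frac{\sqrt{45 + 203}}{2}}{-14675 + 35919} = \frac{45849 - \frac{\sqrt{248}}{2}}{21244} = \left(45849 - \frac{2 \sqrt{62}}{2}\right) \frac{1}{21244} = \left(45849 - \sqrt{62}\right) \frac{1}{21244} = \frac{45849}{21244} - \frac{\sqrt{62}}{21244}$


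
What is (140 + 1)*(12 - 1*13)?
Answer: -141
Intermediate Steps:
(140 + 1)*(12 - 1*13) = 141*(12 - 13) = 141*(-1) = -141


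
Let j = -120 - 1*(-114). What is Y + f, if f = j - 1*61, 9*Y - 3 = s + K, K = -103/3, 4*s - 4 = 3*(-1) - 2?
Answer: -7615/108 ≈ -70.509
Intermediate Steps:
j = -6 (j = -120 + 114 = -6)
s = -¼ (s = 1 + (3*(-1) - 2)/4 = 1 + (-3 - 2)/4 = 1 + (¼)*(-5) = 1 - 5/4 = -¼ ≈ -0.25000)
K = -103/3 (K = -103*⅓ = -103/3 ≈ -34.333)
Y = -379/108 (Y = ⅓ + (-¼ - 103/3)/9 = ⅓ + (⅑)*(-415/12) = ⅓ - 415/108 = -379/108 ≈ -3.5093)
f = -67 (f = -6 - 1*61 = -6 - 61 = -67)
Y + f = -379/108 - 67 = -7615/108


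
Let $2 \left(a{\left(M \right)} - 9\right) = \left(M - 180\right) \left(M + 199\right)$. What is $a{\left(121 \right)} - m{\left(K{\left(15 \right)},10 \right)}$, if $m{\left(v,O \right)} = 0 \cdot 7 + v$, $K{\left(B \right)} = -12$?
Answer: $-9419$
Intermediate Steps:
$m{\left(v,O \right)} = v$ ($m{\left(v,O \right)} = 0 + v = v$)
$a{\left(M \right)} = 9 + \frac{\left(-180 + M\right) \left(199 + M\right)}{2}$ ($a{\left(M \right)} = 9 + \frac{\left(M - 180\right) \left(M + 199\right)}{2} = 9 + \frac{\left(-180 + M\right) \left(199 + M\right)}{2}$)
$a{\left(121 \right)} - m{\left(K{\left(15 \right)},10 \right)} = \left(-17901 + \frac{121^{2}}{2} + \frac{19}{2} \cdot 121\right) - -12 = \left(-17901 + \frac{1}{2} \cdot 14641 + \frac{2299}{2}\right) + 12 = \left(-17901 + \frac{14641}{2} + \frac{2299}{2}\right) + 12 = -9431 + 12 = -9419$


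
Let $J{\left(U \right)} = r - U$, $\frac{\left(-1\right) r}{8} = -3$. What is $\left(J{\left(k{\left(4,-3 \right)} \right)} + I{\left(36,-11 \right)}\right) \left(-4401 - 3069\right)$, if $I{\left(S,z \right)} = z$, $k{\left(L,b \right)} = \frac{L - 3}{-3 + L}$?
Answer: $-89640$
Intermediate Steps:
$r = 24$ ($r = \left(-8\right) \left(-3\right) = 24$)
$k{\left(L,b \right)} = 1$ ($k{\left(L,b \right)} = \frac{-3 + L}{-3 + L} = 1$)
$J{\left(U \right)} = 24 - U$
$\left(J{\left(k{\left(4,-3 \right)} \right)} + I{\left(36,-11 \right)}\right) \left(-4401 - 3069\right) = \left(\left(24 - 1\right) - 11\right) \left(-4401 - 3069\right) = \left(\left(24 - 1\right) - 11\right) \left(-7470\right) = \left(23 - 11\right) \left(-7470\right) = 12 \left(-7470\right) = -89640$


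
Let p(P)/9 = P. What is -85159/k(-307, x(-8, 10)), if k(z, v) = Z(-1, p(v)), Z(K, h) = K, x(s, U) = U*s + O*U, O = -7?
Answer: 85159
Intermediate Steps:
p(P) = 9*P
x(s, U) = -7*U + U*s (x(s, U) = U*s - 7*U = -7*U + U*s)
k(z, v) = -1
-85159/k(-307, x(-8, 10)) = -85159/(-1) = -85159*(-1) = 85159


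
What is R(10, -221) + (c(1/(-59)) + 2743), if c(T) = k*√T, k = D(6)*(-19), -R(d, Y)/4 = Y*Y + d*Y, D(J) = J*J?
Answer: -183781 - 684*I*√59/59 ≈ -1.8378e+5 - 89.049*I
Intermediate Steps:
D(J) = J²
R(d, Y) = -4*Y² - 4*Y*d (R(d, Y) = -4*(Y*Y + d*Y) = -4*(Y² + Y*d) = -4*Y² - 4*Y*d)
k = -684 (k = 6²*(-19) = 36*(-19) = -684)
c(T) = -684*√T
R(10, -221) + (c(1/(-59)) + 2743) = -4*(-221)*(-221 + 10) + (-684*I*√59/59 + 2743) = -4*(-221)*(-211) + (-684*I*√59/59 + 2743) = -186524 + (-684*I*√59/59 + 2743) = -186524 + (2743 - 684*I*√59/59) = -183781 - 684*I*√59/59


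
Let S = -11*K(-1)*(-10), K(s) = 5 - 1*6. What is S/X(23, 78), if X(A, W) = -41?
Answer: 110/41 ≈ 2.6829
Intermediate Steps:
K(s) = -1 (K(s) = 5 - 6 = -1)
S = -110 (S = -11*(-1)*(-10) = 11*(-10) = -110)
S/X(23, 78) = -110/(-41) = -110*(-1/41) = 110/41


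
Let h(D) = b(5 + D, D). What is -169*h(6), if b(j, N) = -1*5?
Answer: 845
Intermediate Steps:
b(j, N) = -5
h(D) = -5
-169*h(6) = -169*(-5) = 845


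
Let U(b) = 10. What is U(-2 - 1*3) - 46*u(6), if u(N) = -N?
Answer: 286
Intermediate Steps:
U(-2 - 1*3) - 46*u(6) = 10 - (-46)*6 = 10 - 46*(-6) = 10 + 276 = 286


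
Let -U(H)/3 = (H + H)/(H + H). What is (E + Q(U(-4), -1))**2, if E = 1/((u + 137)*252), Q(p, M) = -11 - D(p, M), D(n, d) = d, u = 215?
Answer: 786838187521/7868399616 ≈ 100.00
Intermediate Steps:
U(H) = -3 (U(H) = -3*(H + H)/(H + H) = -3*2*H/(2*H) = -3*2*H*1/(2*H) = -3*1 = -3)
Q(p, M) = -11 - M
E = 1/88704 (E = 1/((215 + 137)*252) = (1/252)/352 = (1/352)*(1/252) = 1/88704 ≈ 1.1273e-5)
(E + Q(U(-4), -1))**2 = (1/88704 + (-11 - 1*(-1)))**2 = (1/88704 + (-11 + 1))**2 = (1/88704 - 10)**2 = (-887039/88704)**2 = 786838187521/7868399616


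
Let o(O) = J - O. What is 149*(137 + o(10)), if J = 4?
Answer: 19519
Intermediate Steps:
o(O) = 4 - O
149*(137 + o(10)) = 149*(137 + (4 - 1*10)) = 149*(137 + (4 - 10)) = 149*(137 - 6) = 149*131 = 19519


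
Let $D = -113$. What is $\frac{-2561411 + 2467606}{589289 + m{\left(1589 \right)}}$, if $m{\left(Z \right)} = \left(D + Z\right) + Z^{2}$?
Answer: $- \frac{93805}{3115686} \approx -0.030107$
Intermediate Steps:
$m{\left(Z \right)} = -113 + Z + Z^{2}$ ($m{\left(Z \right)} = \left(-113 + Z\right) + Z^{2} = -113 + Z + Z^{2}$)
$\frac{-2561411 + 2467606}{589289 + m{\left(1589 \right)}} = \frac{-2561411 + 2467606}{589289 + \left(-113 + 1589 + 1589^{2}\right)} = - \frac{93805}{589289 + \left(-113 + 1589 + 2524921\right)} = - \frac{93805}{589289 + 2526397} = - \frac{93805}{3115686}$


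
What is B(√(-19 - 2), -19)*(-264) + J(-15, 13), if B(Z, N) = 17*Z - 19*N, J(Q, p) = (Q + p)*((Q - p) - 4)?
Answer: -95240 - 4488*I*√21 ≈ -95240.0 - 20567.0*I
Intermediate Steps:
J(Q, p) = (Q + p)*(-4 + Q - p)
B(Z, N) = -19*N + 17*Z
B(√(-19 - 2), -19)*(-264) + J(-15, 13) = (-19*(-19) + 17*√(-19 - 2))*(-264) + ((-15)² - 1*13² - 4*(-15) - 4*13) = (361 + 17*√(-21))*(-264) + (225 - 1*169 + 60 - 52) = (361 + 17*(I*√21))*(-264) + (225 - 169 + 60 - 52) = (361 + 17*I*√21)*(-264) + 64 = (-95304 - 4488*I*√21) + 64 = -95240 - 4488*I*√21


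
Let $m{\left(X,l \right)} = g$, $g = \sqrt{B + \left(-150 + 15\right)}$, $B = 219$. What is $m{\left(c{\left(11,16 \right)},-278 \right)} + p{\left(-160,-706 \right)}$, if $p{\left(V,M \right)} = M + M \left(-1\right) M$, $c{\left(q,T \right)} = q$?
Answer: $-499142 + 2 \sqrt{21} \approx -4.9913 \cdot 10^{5}$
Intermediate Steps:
$g = 2 \sqrt{21}$ ($g = \sqrt{219 + \left(-150 + 15\right)} = \sqrt{219 - 135} = \sqrt{84} = 2 \sqrt{21} \approx 9.1651$)
$p{\left(V,M \right)} = M - M^{2}$ ($p{\left(V,M \right)} = M + - M M = M - M^{2}$)
$m{\left(X,l \right)} = 2 \sqrt{21}$
$m{\left(c{\left(11,16 \right)},-278 \right)} + p{\left(-160,-706 \right)} = 2 \sqrt{21} - 706 \left(1 - -706\right) = 2 \sqrt{21} - 706 \left(1 + 706\right) = 2 \sqrt{21} - 499142 = -499142 + 2 \sqrt{21}$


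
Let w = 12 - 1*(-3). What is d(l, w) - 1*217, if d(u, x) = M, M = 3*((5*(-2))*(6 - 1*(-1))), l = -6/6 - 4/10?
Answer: -427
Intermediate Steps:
w = 15 (w = 12 + 3 = 15)
l = -7/5 (l = -6*⅙ - 4*⅒ = -1 - ⅖ = -7/5 ≈ -1.4000)
M = -210 (M = 3*(-10*(6 + 1)) = 3*(-10*7) = 3*(-70) = -210)
d(u, x) = -210
d(l, w) - 1*217 = -210 - 1*217 = -210 - 217 = -427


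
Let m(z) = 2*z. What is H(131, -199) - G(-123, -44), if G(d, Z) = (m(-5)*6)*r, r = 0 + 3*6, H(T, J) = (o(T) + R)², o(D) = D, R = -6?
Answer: 16705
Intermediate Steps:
H(T, J) = (-6 + T)² (H(T, J) = (T - 6)² = (-6 + T)²)
r = 18 (r = 0 + 18 = 18)
G(d, Z) = -1080 (G(d, Z) = ((2*(-5))*6)*18 = -10*6*18 = -60*18 = -1080)
H(131, -199) - G(-123, -44) = (-6 + 131)² - 1*(-1080) = 125² + 1080 = 15625 + 1080 = 16705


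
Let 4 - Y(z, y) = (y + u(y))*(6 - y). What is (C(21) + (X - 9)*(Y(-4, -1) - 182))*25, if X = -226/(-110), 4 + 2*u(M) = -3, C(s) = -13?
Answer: 276240/11 ≈ 25113.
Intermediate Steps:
u(M) = -7/2 (u(M) = -2 + (½)*(-3) = -2 - 3/2 = -7/2)
X = 113/55 (X = -226*(-1/110) = 113/55 ≈ 2.0545)
Y(z, y) = 4 - (6 - y)*(-7/2 + y) (Y(z, y) = 4 - (y - 7/2)*(6 - y) = 4 - (-7/2 + y)*(6 - y) = 4 - (6 - y)*(-7/2 + y))
(C(21) + (X - 9)*(Y(-4, -1) - 182))*25 = (-13 + (113/55 - 9)*((25 + (-1)² - 19/2*(-1)) - 182))*25 = (-13 - 382*((25 + 1 + 19/2) - 182)/55)*25 = (-13 - 382*(71/2 - 182)/55)*25 = (-13 - 382/55*(-293/2))*25 = (-13 + 55963/55)*25 = (55248/55)*25 = 276240/11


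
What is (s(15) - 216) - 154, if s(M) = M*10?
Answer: -220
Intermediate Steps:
s(M) = 10*M
(s(15) - 216) - 154 = (10*15 - 216) - 154 = (150 - 216) - 154 = -66 - 154 = -220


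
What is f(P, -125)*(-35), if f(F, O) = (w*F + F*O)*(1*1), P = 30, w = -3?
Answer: 134400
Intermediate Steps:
f(F, O) = -3*F + F*O (f(F, O) = (-3*F + F*O)*(1*1) = (-3*F + F*O)*1 = -3*F + F*O)
f(P, -125)*(-35) = (30*(-3 - 125))*(-35) = (30*(-128))*(-35) = -3840*(-35) = 134400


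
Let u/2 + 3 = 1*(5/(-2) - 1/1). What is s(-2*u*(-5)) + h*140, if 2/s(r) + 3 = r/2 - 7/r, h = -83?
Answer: -102639720/8833 ≈ -11620.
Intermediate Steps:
u = -13 (u = -6 + 2*(1*(5/(-2) - 1/1)) = -6 + 2*(1*(5*(-½) - 1*1)) = -6 + 2*(1*(-5/2 - 1)) = -6 + 2*(1*(-7/2)) = -6 + 2*(-7/2) = -6 - 7 = -13)
s(r) = 2/(-3 + r/2 - 7/r) (s(r) = 2/(-3 + (r/2 - 7/r)) = 2/(-3 + r/2 - 7/r))
s(-2*u*(-5)) + h*140 = 4*(-2*(-13)*(-5))/(-14 + (-2*(-13)*(-5))² - 6*(-2*(-13))*(-5)) - 83*140 = 4*(26*(-5))/(-14 + (26*(-5))² - 156*(-5)) - 11620 = 4*(-130)/(-14 + (-130)² - 6*(-130)) - 11620 = 4*(-130)/(-14 + 16900 + 780) - 11620 = 4*(-130)/17666 - 11620 = 4*(-130)*(1/17666) - 11620 = -260/8833 - 11620 = -102639720/8833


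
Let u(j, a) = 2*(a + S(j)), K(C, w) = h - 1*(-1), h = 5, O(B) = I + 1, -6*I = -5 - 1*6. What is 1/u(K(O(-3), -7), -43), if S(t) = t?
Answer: -1/74 ≈ -0.013514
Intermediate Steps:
I = 11/6 (I = -(-5 - 1*6)/6 = -(-5 - 6)/6 = -1/6*(-11) = 11/6 ≈ 1.8333)
O(B) = 17/6 (O(B) = 11/6 + 1 = 17/6)
K(C, w) = 6 (K(C, w) = 5 - 1*(-1) = 5 + 1 = 6)
u(j, a) = 2*a + 2*j (u(j, a) = 2*(a + j) = 2*a + 2*j)
1/u(K(O(-3), -7), -43) = 1/(2*(-43) + 2*6) = 1/(-86 + 12) = 1/(-74) = -1/74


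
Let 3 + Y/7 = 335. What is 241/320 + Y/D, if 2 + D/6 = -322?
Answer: -34397/77760 ≈ -0.44235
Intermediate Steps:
D = -1944 (D = -12 + 6*(-322) = -12 - 1932 = -1944)
Y = 2324 (Y = -21 + 7*335 = -21 + 2345 = 2324)
241/320 + Y/D = 241/320 + 2324/(-1944) = 241*(1/320) + 2324*(-1/1944) = 241/320 - 581/486 = -34397/77760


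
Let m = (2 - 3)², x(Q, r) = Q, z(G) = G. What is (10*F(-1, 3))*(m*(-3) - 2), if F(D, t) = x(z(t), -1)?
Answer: -150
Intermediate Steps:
m = 1 (m = (-1)² = 1)
F(D, t) = t
(10*F(-1, 3))*(m*(-3) - 2) = (10*3)*(1*(-3) - 2) = 30*(-3 - 2) = 30*(-5) = -150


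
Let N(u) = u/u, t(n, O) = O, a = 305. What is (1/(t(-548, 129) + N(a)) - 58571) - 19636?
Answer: -10166909/130 ≈ -78207.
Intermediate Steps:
N(u) = 1
(1/(t(-548, 129) + N(a)) - 58571) - 19636 = (1/(129 + 1) - 58571) - 19636 = (1/130 - 58571) - 19636 = -7614229/130 - 19636 = -10166909/130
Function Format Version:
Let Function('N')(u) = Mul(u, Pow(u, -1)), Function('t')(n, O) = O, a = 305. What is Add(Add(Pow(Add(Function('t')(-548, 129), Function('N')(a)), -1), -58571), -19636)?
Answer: Rational(-10166909, 130) ≈ -78207.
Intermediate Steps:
Function('N')(u) = 1
Add(Add(Pow(Add(Function('t')(-548, 129), Function('N')(a)), -1), -58571), -19636) = Add(Add(Pow(Add(129, 1), -1), -58571), -19636) = Add(Add(Pow(130, -1), -58571), -19636) = Add(Add(Rational(1, 130), -58571), -19636) = Add(Rational(-7614229, 130), -19636) = Rational(-10166909, 130)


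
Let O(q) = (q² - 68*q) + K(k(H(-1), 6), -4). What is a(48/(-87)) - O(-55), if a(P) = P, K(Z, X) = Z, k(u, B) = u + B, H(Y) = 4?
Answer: -196491/29 ≈ -6775.6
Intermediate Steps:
k(u, B) = B + u
O(q) = 10 + q² - 68*q (O(q) = (q² - 68*q) + (6 + 4) = (q² - 68*q) + 10 = 10 + q² - 68*q)
a(48/(-87)) - O(-55) = 48/(-87) - (10 + (-55)² - 68*(-55)) = 48*(-1/87) - (10 + 3025 + 3740) = -16/29 - 1*6775 = -16/29 - 6775 = -196491/29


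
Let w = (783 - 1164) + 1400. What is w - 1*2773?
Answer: -1754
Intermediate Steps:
w = 1019 (w = -381 + 1400 = 1019)
w - 1*2773 = 1019 - 1*2773 = 1019 - 2773 = -1754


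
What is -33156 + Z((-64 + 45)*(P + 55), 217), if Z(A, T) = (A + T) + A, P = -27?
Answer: -34003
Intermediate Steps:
Z(A, T) = T + 2*A
-33156 + Z((-64 + 45)*(P + 55), 217) = -33156 + (217 + 2*((-64 + 45)*(-27 + 55))) = -33156 + (217 + 2*(-19*28)) = -33156 + (217 + 2*(-532)) = -33156 + (217 - 1064) = -33156 - 847 = -34003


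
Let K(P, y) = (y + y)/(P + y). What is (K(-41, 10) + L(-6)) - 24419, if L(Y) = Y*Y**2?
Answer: -763705/31 ≈ -24636.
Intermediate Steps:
L(Y) = Y**3
K(P, y) = 2*y/(P + y) (K(P, y) = (2*y)/(P + y) = 2*y/(P + y))
(K(-41, 10) + L(-6)) - 24419 = (2*10/(-41 + 10) + (-6)**3) - 24419 = (2*10/(-31) - 216) - 24419 = (2*10*(-1/31) - 216) - 24419 = (-20/31 - 216) - 24419 = -6716/31 - 24419 = -763705/31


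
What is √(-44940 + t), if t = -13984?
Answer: 2*I*√14731 ≈ 242.74*I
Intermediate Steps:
√(-44940 + t) = √(-44940 - 13984) = √(-58924) = 2*I*√14731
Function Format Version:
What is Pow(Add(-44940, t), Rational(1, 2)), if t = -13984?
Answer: Mul(2, I, Pow(14731, Rational(1, 2))) ≈ Mul(242.74, I)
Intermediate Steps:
Pow(Add(-44940, t), Rational(1, 2)) = Pow(Add(-44940, -13984), Rational(1, 2)) = Pow(-58924, Rational(1, 2)) = Mul(2, I, Pow(14731, Rational(1, 2)))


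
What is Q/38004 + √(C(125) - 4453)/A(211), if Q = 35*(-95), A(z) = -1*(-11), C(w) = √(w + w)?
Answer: -3325/38004 + I*√(4453 - 5*√10)/11 ≈ -0.087491 + 6.0557*I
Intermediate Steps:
C(w) = √2*√w (C(w) = √(2*w) = √2*√w)
A(z) = 11
Q = -3325
Q/38004 + √(C(125) - 4453)/A(211) = -3325/38004 + √(√2*√125 - 4453)/11 = -3325*1/38004 + √(√2*(5*√5) - 4453)*(1/11) = -3325/38004 + √(5*√10 - 4453)*(1/11) = -3325/38004 + √(-4453 + 5*√10)*(1/11) = -3325/38004 + √(-4453 + 5*√10)/11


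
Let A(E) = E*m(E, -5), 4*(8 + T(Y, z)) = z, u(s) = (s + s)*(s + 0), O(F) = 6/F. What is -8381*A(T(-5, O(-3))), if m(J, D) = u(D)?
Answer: 3561925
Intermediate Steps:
u(s) = 2*s² (u(s) = (2*s)*s = 2*s²)
m(J, D) = 2*D²
T(Y, z) = -8 + z/4
A(E) = 50*E (A(E) = E*(2*(-5)²) = E*(2*25) = E*50 = 50*E)
-8381*A(T(-5, O(-3))) = -419050*(-8 + (6/(-3))/4) = -419050*(-8 + (6*(-⅓))/4) = -419050*(-8 + (¼)*(-2)) = -419050*(-8 - ½) = -419050*(-17)/2 = -8381*(-425) = 3561925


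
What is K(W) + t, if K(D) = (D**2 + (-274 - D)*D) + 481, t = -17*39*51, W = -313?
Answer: 52430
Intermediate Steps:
t = -33813 (t = -663*51 = -33813)
K(D) = 481 + D**2 + D*(-274 - D) (K(D) = (D**2 + D*(-274 - D)) + 481 = 481 + D**2 + D*(-274 - D))
K(W) + t = (481 - 274*(-313)) - 33813 = (481 + 85762) - 33813 = 86243 - 33813 = 52430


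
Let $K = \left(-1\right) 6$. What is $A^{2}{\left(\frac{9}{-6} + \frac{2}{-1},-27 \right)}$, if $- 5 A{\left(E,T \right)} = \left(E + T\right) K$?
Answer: $\frac{33489}{25} \approx 1339.6$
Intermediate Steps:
$K = -6$
$A{\left(E,T \right)} = \frac{6 E}{5} + \frac{6 T}{5}$ ($A{\left(E,T \right)} = - \frac{\left(E + T\right) \left(-6\right)}{5} = - \frac{- 6 E - 6 T}{5} = \frac{6 E}{5} + \frac{6 T}{5}$)
$A^{2}{\left(\frac{9}{-6} + \frac{2}{-1},-27 \right)} = \left(\frac{6 \left(\frac{9}{-6} + \frac{2}{-1}\right)}{5} + \frac{6}{5} \left(-27\right)\right)^{2} = \left(\frac{6 \left(9 \left(- \frac{1}{6}\right) + 2 \left(-1\right)\right)}{5} - \frac{162}{5}\right)^{2} = \left(\frac{6 \left(- \frac{3}{2} - 2\right)}{5} - \frac{162}{5}\right)^{2} = \left(\frac{6}{5} \left(- \frac{7}{2}\right) - \frac{162}{5}\right)^{2} = \left(- \frac{21}{5} - \frac{162}{5}\right)^{2} = \left(- \frac{183}{5}\right)^{2} = \frac{33489}{25}$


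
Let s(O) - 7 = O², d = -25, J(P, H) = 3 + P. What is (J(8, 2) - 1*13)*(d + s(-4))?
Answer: 4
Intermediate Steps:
s(O) = 7 + O²
(J(8, 2) - 1*13)*(d + s(-4)) = ((3 + 8) - 1*13)*(-25 + (7 + (-4)²)) = (11 - 13)*(-25 + (7 + 16)) = -2*(-25 + 23) = -2*(-2) = 4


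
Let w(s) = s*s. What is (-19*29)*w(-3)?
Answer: -4959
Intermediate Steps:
w(s) = s²
(-19*29)*w(-3) = -19*29*(-3)² = -551*9 = -4959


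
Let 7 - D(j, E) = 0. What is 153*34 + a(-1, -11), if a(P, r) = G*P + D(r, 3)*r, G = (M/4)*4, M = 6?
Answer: 5119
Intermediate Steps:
D(j, E) = 7 (D(j, E) = 7 - 1*0 = 7 + 0 = 7)
G = 6 (G = (6/4)*4 = ((1/4)*6)*4 = (3/2)*4 = 6)
a(P, r) = 6*P + 7*r
153*34 + a(-1, -11) = 153*34 + (6*(-1) + 7*(-11)) = 5202 + (-6 - 77) = 5202 - 83 = 5119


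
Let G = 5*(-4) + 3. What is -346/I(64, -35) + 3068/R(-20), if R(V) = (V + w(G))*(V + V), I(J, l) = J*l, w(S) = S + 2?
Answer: 13137/5600 ≈ 2.3459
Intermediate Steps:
G = -17 (G = -20 + 3 = -17)
w(S) = 2 + S
R(V) = 2*V*(-15 + V) (R(V) = (V + (2 - 17))*(V + V) = (V - 15)*(2*V) = (-15 + V)*(2*V) = 2*V*(-15 + V))
-346/I(64, -35) + 3068/R(-20) = -346/(64*(-35)) + 3068/((2*(-20)*(-15 - 20))) = -346/(-2240) + 3068/((2*(-20)*(-35))) = -346*(-1/2240) + 3068/1400 = 173/1120 + 3068*(1/1400) = 173/1120 + 767/350 = 13137/5600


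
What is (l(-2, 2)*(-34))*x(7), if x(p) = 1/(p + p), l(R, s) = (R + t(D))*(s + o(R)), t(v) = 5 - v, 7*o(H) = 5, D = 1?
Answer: -646/49 ≈ -13.184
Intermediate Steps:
o(H) = 5/7 (o(H) = (1/7)*5 = 5/7)
l(R, s) = (4 + R)*(5/7 + s) (l(R, s) = (R + (5 - 1*1))*(s + 5/7) = (R + (5 - 1))*(5/7 + s) = (R + 4)*(5/7 + s) = (4 + R)*(5/7 + s))
x(p) = 1/(2*p)
(l(-2, 2)*(-34))*x(7) = ((20/7 + 4*2 + (5/7)*(-2) - 2*2)*(-34))*((1/2)/7) = ((20/7 + 8 - 10/7 - 4)*(-34))*((1/2)*(1/7)) = ((38/7)*(-34))*(1/14) = -1292/7*1/14 = -646/49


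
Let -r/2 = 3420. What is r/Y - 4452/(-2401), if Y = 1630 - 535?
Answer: -109980/25039 ≈ -4.3923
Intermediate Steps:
r = -6840 (r = -2*3420 = -6840)
Y = 1095
r/Y - 4452/(-2401) = -6840/1095 - 4452/(-2401) = -6840*1/1095 - 4452*(-1/2401) = -456/73 + 636/343 = -109980/25039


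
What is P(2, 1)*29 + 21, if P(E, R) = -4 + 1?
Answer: -66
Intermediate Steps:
P(E, R) = -3
P(2, 1)*29 + 21 = -3*29 + 21 = -87 + 21 = -66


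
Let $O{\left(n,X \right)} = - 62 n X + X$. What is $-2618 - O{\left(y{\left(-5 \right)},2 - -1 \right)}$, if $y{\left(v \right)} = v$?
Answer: $-3551$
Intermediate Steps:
$O{\left(n,X \right)} = X - 62 X n$ ($O{\left(n,X \right)} = - 62 X n + X = X - 62 X n$)
$-2618 - O{\left(y{\left(-5 \right)},2 - -1 \right)} = -2618 - \left(2 - -1\right) \left(1 - -310\right) = -2618 - \left(2 + 1\right) \left(1 + 310\right) = -2618 - 3 \cdot 311 = -2618 - 933 = -3551$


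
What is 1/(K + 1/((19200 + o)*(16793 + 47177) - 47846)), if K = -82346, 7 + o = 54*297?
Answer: -2253679224/185581469379503 ≈ -1.2144e-5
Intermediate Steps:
o = 16031 (o = -7 + 54*297 = -7 + 16038 = 16031)
1/(K + 1/((19200 + o)*(16793 + 47177) - 47846)) = 1/(-82346 + 1/((19200 + 16031)*(16793 + 47177) - 47846)) = 1/(-82346 + 1/(35231*63970 - 47846)) = 1/(-82346 + 1/(2253727070 - 47846)) = 1/(-82346 + 1/2253679224) = 1/(-185581469379503/2253679224) = -2253679224/185581469379503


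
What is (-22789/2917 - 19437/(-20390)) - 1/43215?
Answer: -3526096441309/514065156090 ≈ -6.8592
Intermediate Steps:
(-22789/2917 - 19437/(-20390)) - 1/43215 = (-22789*1/2917 - 19437*(-1/20390)) - 1*1/43215 = (-22789/2917 + 19437/20390) - 1/43215 = -407969981/59477630 - 1/43215 = -3526096441309/514065156090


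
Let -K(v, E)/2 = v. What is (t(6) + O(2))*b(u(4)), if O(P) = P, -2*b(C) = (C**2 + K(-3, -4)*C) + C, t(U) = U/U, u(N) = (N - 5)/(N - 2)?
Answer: 39/8 ≈ 4.8750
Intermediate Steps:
u(N) = (-5 + N)/(-2 + N)
t(U) = 1
K(v, E) = -2*v
b(C) = -7*C/2 - C**2/2 (b(C) = -((C**2 + (-2*(-3))*C) + C)/2 = -((C**2 + 6*C) + C)/2 = -(C**2 + 7*C)/2 = -7*C/2 - C**2/2)
(t(6) + O(2))*b(u(4)) = (1 + 2)*(-(-5 + 4)/(-2 + 4)*(7 + (-5 + 4)/(-2 + 4))/2) = 3*(--1/2*(7 - 1/2)/2) = 3*(-(1/2)*(-1)*(7 + (1/2)*(-1))/2) = 3*(-1/2*(-1/2)*(7 - 1/2)) = 3*(-1/2*(-1/2)*13/2) = 3*(13/8) = 39/8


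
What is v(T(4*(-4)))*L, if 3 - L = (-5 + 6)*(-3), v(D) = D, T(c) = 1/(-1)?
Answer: -6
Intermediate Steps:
T(c) = -1
L = 6 (L = 3 - (-5 + 6)*(-3) = 3 - (-3) = 3 - 1*(-3) = 3 + 3 = 6)
v(T(4*(-4)))*L = -1*6 = -6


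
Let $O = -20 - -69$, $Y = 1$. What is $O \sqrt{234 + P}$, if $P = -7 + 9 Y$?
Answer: $98 \sqrt{59} \approx 752.75$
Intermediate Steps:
$P = 2$ ($P = -7 + 9 \cdot 1 = -7 + 9 = 2$)
$O = 49$ ($O = -20 + 69 = 49$)
$O \sqrt{234 + P} = 49 \sqrt{234 + 2} = 49 \sqrt{236} = 49 \cdot 2 \sqrt{59} = 98 \sqrt{59}$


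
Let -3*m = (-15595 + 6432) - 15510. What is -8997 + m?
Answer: -2318/3 ≈ -772.67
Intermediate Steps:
m = 24673/3 (m = -((-15595 + 6432) - 15510)/3 = -(-9163 - 15510)/3 = -⅓*(-24673) = 24673/3 ≈ 8224.3)
-8997 + m = -8997 + 24673/3 = -2318/3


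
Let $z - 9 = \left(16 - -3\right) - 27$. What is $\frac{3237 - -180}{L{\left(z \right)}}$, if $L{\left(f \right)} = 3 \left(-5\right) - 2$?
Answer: $-201$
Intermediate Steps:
$z = 1$ ($z = 9 + \left(\left(16 - -3\right) - 27\right) = 9 + \left(\left(16 + 3\right) - 27\right) = 9 + \left(19 - 27\right) = 9 - 8 = 1$)
$L{\left(f \right)} = -17$ ($L{\left(f \right)} = -15 - 2 = -17$)
$\frac{3237 - -180}{L{\left(z \right)}} = \frac{3237 - -180}{-17} = \left(3237 + 180\right) \left(- \frac{1}{17}\right) = 3417 \left(- \frac{1}{17}\right) = -201$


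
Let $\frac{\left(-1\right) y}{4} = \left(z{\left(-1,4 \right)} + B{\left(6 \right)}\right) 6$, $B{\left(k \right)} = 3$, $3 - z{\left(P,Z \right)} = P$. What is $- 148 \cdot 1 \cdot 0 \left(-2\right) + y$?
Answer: $-168$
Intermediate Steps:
$z{\left(P,Z \right)} = 3 - P$
$y = -168$ ($y = - 4 \left(\left(3 - -1\right) + 3\right) 6 = - 4 \left(\left(3 + 1\right) + 3\right) 6 = - 4 \left(4 + 3\right) 6 = - 4 \cdot 7 \cdot 6 = \left(-4\right) 42 = -168$)
$- 148 \cdot 1 \cdot 0 \left(-2\right) + y = - 148 \cdot 1 \cdot 0 \left(-2\right) - 168 = - 148 \cdot 0 \left(-2\right) - 168 = \left(-148\right) 0 - 168 = 0 - 168 = -168$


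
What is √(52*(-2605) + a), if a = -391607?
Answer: 27*I*√723 ≈ 725.99*I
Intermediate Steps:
√(52*(-2605) + a) = √(52*(-2605) - 391607) = √(-135460 - 391607) = √(-527067) = 27*I*√723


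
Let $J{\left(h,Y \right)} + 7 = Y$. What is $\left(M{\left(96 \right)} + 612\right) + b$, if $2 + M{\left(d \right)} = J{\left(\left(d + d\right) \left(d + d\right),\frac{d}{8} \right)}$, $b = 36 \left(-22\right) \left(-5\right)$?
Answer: $4575$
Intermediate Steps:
$b = 3960$ ($b = \left(-792\right) \left(-5\right) = 3960$)
$J{\left(h,Y \right)} = -7 + Y$
$M{\left(d \right)} = -9 + \frac{d}{8}$ ($M{\left(d \right)} = -2 + \left(-7 + \frac{d}{8}\right) = -9 + \frac{d}{8}$)
$\left(M{\left(96 \right)} + 612\right) + b = \left(\left(-9 + \frac{1}{8} \cdot 96\right) + 612\right) + 3960 = \left(\left(-9 + 12\right) + 612\right) + 3960 = \left(3 + 612\right) + 3960 = 615 + 3960 = 4575$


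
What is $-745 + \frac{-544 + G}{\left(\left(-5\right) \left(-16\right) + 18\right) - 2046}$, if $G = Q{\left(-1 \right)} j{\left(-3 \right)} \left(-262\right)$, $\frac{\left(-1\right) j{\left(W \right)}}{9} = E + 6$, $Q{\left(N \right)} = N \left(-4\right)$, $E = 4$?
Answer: $- \frac{386259}{487} \approx -793.14$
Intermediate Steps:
$Q{\left(N \right)} = - 4 N$
$j{\left(W \right)} = -90$ ($j{\left(W \right)} = - 9 \left(4 + 6\right) = \left(-9\right) 10 = -90$)
$G = 94320$ ($G = \left(-4\right) \left(-1\right) \left(-90\right) \left(-262\right) = 4 \left(-90\right) \left(-262\right) = \left(-360\right) \left(-262\right) = 94320$)
$-745 + \frac{-544 + G}{\left(\left(-5\right) \left(-16\right) + 18\right) - 2046} = -745 + \frac{-544 + 94320}{\left(\left(-5\right) \left(-16\right) + 18\right) - 2046} = -745 + \frac{93776}{\left(80 + 18\right) - 2046} = -745 + \frac{93776}{98 - 2046} = -745 + \frac{93776}{-1948} = -745 + 93776 \left(- \frac{1}{1948}\right) = -745 - \frac{23444}{487} = - \frac{386259}{487}$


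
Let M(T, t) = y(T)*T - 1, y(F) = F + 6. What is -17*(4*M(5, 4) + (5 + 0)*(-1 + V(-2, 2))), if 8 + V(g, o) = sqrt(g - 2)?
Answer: -2907 - 170*I ≈ -2907.0 - 170.0*I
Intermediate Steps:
V(g, o) = -8 + sqrt(-2 + g) (V(g, o) = -8 + sqrt(g - 2) = -8 + sqrt(-2 + g))
y(F) = 6 + F
M(T, t) = -1 + T*(6 + T) (M(T, t) = (6 + T)*T - 1 = T*(6 + T) - 1 = -1 + T*(6 + T))
-17*(4*M(5, 4) + (5 + 0)*(-1 + V(-2, 2))) = -17*(4*(-1 + 5*(6 + 5)) + (5 + 0)*(-1 + (-8 + sqrt(-2 - 2)))) = -17*(4*(-1 + 5*11) + 5*(-1 + (-8 + sqrt(-4)))) = -17*(4*(-1 + 55) + 5*(-1 + (-8 + 2*I))) = -17*(4*54 + 5*(-9 + 2*I)) = -17*(216 + (-45 + 10*I)) = -17*(171 + 10*I) = -2907 - 170*I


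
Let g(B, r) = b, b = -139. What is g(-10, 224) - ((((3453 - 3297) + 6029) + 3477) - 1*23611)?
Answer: 13810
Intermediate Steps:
g(B, r) = -139
g(-10, 224) - ((((3453 - 3297) + 6029) + 3477) - 1*23611) = -139 - ((((3453 - 3297) + 6029) + 3477) - 1*23611) = -139 - (((156 + 6029) + 3477) - 23611) = -139 - ((6185 + 3477) - 23611) = -139 - (9662 - 23611) = -139 - 1*(-13949) = -139 + 13949 = 13810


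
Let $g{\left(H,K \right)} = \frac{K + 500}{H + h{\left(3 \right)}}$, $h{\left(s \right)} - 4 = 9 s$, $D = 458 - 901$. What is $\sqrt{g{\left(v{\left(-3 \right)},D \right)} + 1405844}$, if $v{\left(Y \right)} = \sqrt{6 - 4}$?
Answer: $\frac{\sqrt{43581221 + 1405844 \sqrt{2}}}{\sqrt{31 + \sqrt{2}}} \approx 1185.7$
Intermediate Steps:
$D = -443$ ($D = 458 - 901 = -443$)
$h{\left(s \right)} = 4 + 9 s$
$v{\left(Y \right)} = \sqrt{2}$
$g{\left(H,K \right)} = \frac{500 + K}{31 + H}$ ($g{\left(H,K \right)} = \frac{K + 500}{H + \left(4 + 9 \cdot 3\right)} = \frac{500 + K}{H + \left(4 + 27\right)} = \frac{500 + K}{H + 31} = \frac{500 + K}{31 + H}$)
$\sqrt{g{\left(v{\left(-3 \right)},D \right)} + 1405844} = \sqrt{\frac{500 - 443}{31 + \sqrt{2}} + 1405844} = \sqrt{\frac{1}{31 + \sqrt{2}} \cdot 57 + 1405844} = \sqrt{\frac{57}{31 + \sqrt{2}} + 1405844} = \sqrt{1405844 + \frac{57}{31 + \sqrt{2}}}$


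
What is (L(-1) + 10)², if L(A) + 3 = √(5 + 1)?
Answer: (7 + √6)² ≈ 89.293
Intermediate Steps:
L(A) = -3 + √6 (L(A) = -3 + √(5 + 1) = -3 + √6)
(L(-1) + 10)² = ((-3 + √6) + 10)² = (7 + √6)²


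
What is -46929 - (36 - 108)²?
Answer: -52113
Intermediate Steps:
-46929 - (36 - 108)² = -46929 - 1*(-72)² = -46929 - 1*5184 = -46929 - 5184 = -52113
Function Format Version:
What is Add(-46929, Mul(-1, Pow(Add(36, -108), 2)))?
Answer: -52113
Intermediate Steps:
Add(-46929, Mul(-1, Pow(Add(36, -108), 2))) = Add(-46929, Mul(-1, Pow(-72, 2))) = Add(-46929, Mul(-1, 5184)) = Add(-46929, -5184) = -52113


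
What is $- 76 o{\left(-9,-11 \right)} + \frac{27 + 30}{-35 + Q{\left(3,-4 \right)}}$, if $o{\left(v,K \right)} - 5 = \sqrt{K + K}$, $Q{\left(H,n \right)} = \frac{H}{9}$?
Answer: $- \frac{39691}{104} - 76 i \sqrt{22} \approx -381.64 - 356.47 i$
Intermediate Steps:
$Q{\left(H,n \right)} = \frac{H}{9}$ ($Q{\left(H,n \right)} = H \frac{1}{9} = \frac{H}{9}$)
$o{\left(v,K \right)} = 5 + \sqrt{2} \sqrt{K}$ ($o{\left(v,K \right)} = 5 + \sqrt{K + K} = 5 + \sqrt{2 K} = 5 + \sqrt{2} \sqrt{K}$)
$- 76 o{\left(-9,-11 \right)} + \frac{27 + 30}{-35 + Q{\left(3,-4 \right)}} = - 76 \left(5 + \sqrt{2} \sqrt{-11}\right) + \frac{27 + 30}{-35 + \frac{1}{9} \cdot 3} = - 76 \left(5 + \sqrt{2} i \sqrt{11}\right) + \frac{57}{-35 + \frac{1}{3}} = - 76 \left(5 + i \sqrt{22}\right) + \frac{57}{- \frac{104}{3}} = \left(-380 - 76 i \sqrt{22}\right) + 57 \left(- \frac{3}{104}\right) = \left(-380 - 76 i \sqrt{22}\right) - \frac{171}{104} = - \frac{39691}{104} - 76 i \sqrt{22}$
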